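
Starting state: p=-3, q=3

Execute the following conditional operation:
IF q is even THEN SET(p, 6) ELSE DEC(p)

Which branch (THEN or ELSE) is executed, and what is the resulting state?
Branch: ELSE, Final state: p=-4, q=3

Evaluating condition: q is even
Condition is False, so ELSE branch executes
After DEC(p): p=-4, q=3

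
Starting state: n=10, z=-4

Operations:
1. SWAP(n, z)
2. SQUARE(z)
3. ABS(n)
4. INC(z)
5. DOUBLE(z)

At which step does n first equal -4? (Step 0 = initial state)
Step 1

Tracing n:
Initial: n = 10
After step 1: n = -4 ← first occurrence
After step 2: n = -4
After step 3: n = 4
After step 4: n = 4
After step 5: n = 4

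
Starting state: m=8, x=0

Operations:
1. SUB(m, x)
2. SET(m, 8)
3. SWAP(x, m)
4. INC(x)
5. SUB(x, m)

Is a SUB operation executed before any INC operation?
Yes

First SUB: step 1
First INC: step 4
Since 1 < 4, SUB comes first.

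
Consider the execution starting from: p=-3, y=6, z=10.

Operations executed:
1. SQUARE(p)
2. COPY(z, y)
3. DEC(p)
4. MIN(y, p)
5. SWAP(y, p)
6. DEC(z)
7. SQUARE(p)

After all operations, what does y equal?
y = 8

Tracing execution:
Step 1: SQUARE(p) → y = 6
Step 2: COPY(z, y) → y = 6
Step 3: DEC(p) → y = 6
Step 4: MIN(y, p) → y = 6
Step 5: SWAP(y, p) → y = 8
Step 6: DEC(z) → y = 8
Step 7: SQUARE(p) → y = 8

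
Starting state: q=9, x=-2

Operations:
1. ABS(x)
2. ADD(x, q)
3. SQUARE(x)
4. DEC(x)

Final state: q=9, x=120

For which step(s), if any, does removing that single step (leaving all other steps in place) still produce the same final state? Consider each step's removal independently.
None - removing any single step changes the final result

Testing removal of each single step:
Without step 1: final = q=9, x=48 (different)
Without step 2: final = q=9, x=3 (different)
Without step 3: final = q=9, x=10 (different)
Without step 4: final = q=9, x=121 (different)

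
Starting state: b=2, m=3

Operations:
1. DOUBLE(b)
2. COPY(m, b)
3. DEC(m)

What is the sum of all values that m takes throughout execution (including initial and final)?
13

Values of m at each step:
Initial: m = 3
After step 1: m = 3
After step 2: m = 4
After step 3: m = 3
Sum = 3 + 3 + 4 + 3 = 13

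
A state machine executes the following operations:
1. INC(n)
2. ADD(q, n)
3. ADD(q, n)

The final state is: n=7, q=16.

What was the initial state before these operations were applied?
n=6, q=2

Working backwards:
Final state: n=7, q=16
Before step 3 (ADD(q, n)): n=7, q=9
Before step 2 (ADD(q, n)): n=7, q=2
Before step 1 (INC(n)): n=6, q=2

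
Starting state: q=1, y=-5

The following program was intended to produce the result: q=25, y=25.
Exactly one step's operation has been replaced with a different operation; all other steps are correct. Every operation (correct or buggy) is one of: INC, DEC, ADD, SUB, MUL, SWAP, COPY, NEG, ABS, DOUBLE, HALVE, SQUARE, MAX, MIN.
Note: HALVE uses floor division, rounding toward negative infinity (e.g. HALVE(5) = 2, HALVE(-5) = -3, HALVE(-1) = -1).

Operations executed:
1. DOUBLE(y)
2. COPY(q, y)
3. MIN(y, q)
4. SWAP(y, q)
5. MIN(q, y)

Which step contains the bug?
Step 1

Trace with buggy code:
Initial: q=1, y=-5
After step 1: q=1, y=-10
After step 2: q=-10, y=-10
After step 3: q=-10, y=-10
After step 4: q=-10, y=-10
After step 5: q=-10, y=-10
Actual final q=-10, y=-10 ≠ expected q=25, y=25.
Step 1 is the only position where a single-operation replacement can produce the expected result.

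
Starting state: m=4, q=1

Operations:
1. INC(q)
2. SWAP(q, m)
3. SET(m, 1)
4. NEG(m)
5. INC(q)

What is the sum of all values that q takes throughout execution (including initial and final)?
20

Values of q at each step:
Initial: q = 1
After step 1: q = 2
After step 2: q = 4
After step 3: q = 4
After step 4: q = 4
After step 5: q = 5
Sum = 1 + 2 + 4 + 4 + 4 + 5 = 20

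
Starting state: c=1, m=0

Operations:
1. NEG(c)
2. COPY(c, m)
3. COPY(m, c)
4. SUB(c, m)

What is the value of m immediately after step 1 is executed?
m = 0

Tracing m through execution:
Initial: m = 0
After step 1 (NEG(c)): m = 0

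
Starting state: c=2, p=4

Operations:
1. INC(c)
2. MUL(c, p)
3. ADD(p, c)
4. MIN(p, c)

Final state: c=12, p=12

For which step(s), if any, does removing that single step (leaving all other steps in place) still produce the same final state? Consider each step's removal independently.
None - removing any single step changes the final result

Testing removal of each single step:
Without step 1: final = c=8, p=8 (different)
Without step 2: final = c=3, p=3 (different)
Without step 3: final = c=12, p=4 (different)
Without step 4: final = c=12, p=16 (different)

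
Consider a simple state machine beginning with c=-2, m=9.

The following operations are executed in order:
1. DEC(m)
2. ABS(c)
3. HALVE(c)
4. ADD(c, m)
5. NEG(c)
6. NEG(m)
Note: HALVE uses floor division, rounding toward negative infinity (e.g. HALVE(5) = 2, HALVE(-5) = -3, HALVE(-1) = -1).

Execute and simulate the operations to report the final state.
{c: -9, m: -8}

Step-by-step execution:
Initial: c=-2, m=9
After step 1 (DEC(m)): c=-2, m=8
After step 2 (ABS(c)): c=2, m=8
After step 3 (HALVE(c)): c=1, m=8
After step 4 (ADD(c, m)): c=9, m=8
After step 5 (NEG(c)): c=-9, m=8
After step 6 (NEG(m)): c=-9, m=-8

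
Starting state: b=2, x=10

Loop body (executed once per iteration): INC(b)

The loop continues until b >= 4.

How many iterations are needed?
2

Tracing iterations:
Initial: b=2, x=10
After iteration 1: b=3, x=10
After iteration 2: b=4, x=10
b >= 4 now holds, so the loop exits after 2 iterations.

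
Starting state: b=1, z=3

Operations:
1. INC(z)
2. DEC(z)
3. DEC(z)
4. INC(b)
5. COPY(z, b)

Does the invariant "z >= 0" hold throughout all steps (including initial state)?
Yes

The invariant holds at every step.

State at each step:
Initial: b=1, z=3
After step 1: b=1, z=4
After step 2: b=1, z=3
After step 3: b=1, z=2
After step 4: b=2, z=2
After step 5: b=2, z=2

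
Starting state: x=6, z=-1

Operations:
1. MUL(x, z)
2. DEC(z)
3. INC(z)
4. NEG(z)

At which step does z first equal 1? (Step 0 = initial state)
Step 4

Tracing z:
Initial: z = -1
After step 1: z = -1
After step 2: z = -2
After step 3: z = -1
After step 4: z = 1 ← first occurrence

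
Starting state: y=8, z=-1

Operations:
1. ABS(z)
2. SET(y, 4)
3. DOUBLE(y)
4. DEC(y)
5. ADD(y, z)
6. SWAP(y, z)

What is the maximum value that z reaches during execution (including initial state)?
8

Values of z at each step:
Initial: z = -1
After step 1: z = 1
After step 2: z = 1
After step 3: z = 1
After step 4: z = 1
After step 5: z = 1
After step 6: z = 8 ← maximum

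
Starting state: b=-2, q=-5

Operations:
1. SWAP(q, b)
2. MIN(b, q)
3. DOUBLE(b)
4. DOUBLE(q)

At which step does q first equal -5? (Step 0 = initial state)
Step 0

Tracing q:
Initial: q = -5 ← first occurrence
After step 1: q = -2
After step 2: q = -2
After step 3: q = -2
After step 4: q = -4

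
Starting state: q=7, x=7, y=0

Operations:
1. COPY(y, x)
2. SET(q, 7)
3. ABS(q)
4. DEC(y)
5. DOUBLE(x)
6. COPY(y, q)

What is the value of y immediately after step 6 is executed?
y = 7

Tracing y through execution:
Initial: y = 0
After step 1 (COPY(y, x)): y = 7
After step 2 (SET(q, 7)): y = 7
After step 3 (ABS(q)): y = 7
After step 4 (DEC(y)): y = 6
After step 5 (DOUBLE(x)): y = 6
After step 6 (COPY(y, q)): y = 7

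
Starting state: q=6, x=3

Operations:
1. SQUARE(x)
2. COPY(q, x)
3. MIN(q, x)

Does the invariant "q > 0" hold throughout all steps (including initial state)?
Yes

The invariant holds at every step.

State at each step:
Initial: q=6, x=3
After step 1: q=6, x=9
After step 2: q=9, x=9
After step 3: q=9, x=9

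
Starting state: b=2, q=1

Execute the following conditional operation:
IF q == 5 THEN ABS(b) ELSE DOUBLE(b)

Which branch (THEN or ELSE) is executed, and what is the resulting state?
Branch: ELSE, Final state: b=4, q=1

Evaluating condition: q == 5
q = 1
Condition is False, so ELSE branch executes
After DOUBLE(b): b=4, q=1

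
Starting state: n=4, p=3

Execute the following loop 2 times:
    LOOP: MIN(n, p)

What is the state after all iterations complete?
n=3, p=3

Iteration trace:
Start: n=4, p=3
After iteration 1: n=3, p=3
After iteration 2: n=3, p=3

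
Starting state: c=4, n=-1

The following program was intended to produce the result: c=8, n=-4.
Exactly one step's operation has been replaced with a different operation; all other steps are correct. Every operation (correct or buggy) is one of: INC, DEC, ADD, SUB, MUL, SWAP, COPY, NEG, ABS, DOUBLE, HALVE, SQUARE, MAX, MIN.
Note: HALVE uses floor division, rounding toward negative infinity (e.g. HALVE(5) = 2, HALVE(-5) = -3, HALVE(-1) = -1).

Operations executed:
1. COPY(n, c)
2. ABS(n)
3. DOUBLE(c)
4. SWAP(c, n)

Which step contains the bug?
Step 4

Trace with buggy code:
Initial: c=4, n=-1
After step 1: c=4, n=4
After step 2: c=4, n=4
After step 3: c=8, n=4
After step 4: c=4, n=8
Actual final c=4, n=8 ≠ expected c=8, n=-4.
Step 4 is the only position where a single-operation replacement can produce the expected result.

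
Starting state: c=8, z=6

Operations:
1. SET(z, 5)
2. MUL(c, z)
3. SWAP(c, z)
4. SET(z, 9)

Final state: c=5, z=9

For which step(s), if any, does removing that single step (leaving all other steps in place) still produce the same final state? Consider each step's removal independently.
Step(s) 2

Testing removal of each single step:
Without step 1: final = c=6, z=9 (different)
Without step 2: final = c=5, z=9 (same)
Without step 3: final = c=40, z=9 (different)
Without step 4: final = c=5, z=40 (different)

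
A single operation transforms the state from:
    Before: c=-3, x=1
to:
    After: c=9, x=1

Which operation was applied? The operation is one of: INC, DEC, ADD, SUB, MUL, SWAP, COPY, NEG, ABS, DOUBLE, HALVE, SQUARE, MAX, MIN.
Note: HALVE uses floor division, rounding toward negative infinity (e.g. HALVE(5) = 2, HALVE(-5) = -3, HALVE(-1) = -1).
SQUARE(c)

Analyzing the change:
Before: c=-3, x=1
After: c=9, x=1
Variable c changed from -3 to 9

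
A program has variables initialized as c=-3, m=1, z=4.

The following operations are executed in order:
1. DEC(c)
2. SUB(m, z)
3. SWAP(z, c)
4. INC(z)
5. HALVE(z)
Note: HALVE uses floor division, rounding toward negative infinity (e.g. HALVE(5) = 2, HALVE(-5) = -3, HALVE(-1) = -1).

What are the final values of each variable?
{c: 4, m: -3, z: -2}

Step-by-step execution:
Initial: c=-3, m=1, z=4
After step 1 (DEC(c)): c=-4, m=1, z=4
After step 2 (SUB(m, z)): c=-4, m=-3, z=4
After step 3 (SWAP(z, c)): c=4, m=-3, z=-4
After step 4 (INC(z)): c=4, m=-3, z=-3
After step 5 (HALVE(z)): c=4, m=-3, z=-2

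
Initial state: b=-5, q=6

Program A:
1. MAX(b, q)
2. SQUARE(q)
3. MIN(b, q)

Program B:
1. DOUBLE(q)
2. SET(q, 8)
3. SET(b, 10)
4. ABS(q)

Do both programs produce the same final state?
No

Program A final state: b=6, q=36
Program B final state: b=10, q=8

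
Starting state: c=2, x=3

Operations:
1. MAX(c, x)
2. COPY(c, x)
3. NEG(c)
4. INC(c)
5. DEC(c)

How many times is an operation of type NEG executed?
1

Counting NEG operations:
Step 3: NEG(c) ← NEG
Total: 1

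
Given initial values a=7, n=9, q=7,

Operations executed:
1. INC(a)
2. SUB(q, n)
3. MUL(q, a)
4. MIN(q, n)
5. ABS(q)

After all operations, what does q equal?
q = 16

Tracing execution:
Step 1: INC(a) → q = 7
Step 2: SUB(q, n) → q = -2
Step 3: MUL(q, a) → q = -16
Step 4: MIN(q, n) → q = -16
Step 5: ABS(q) → q = 16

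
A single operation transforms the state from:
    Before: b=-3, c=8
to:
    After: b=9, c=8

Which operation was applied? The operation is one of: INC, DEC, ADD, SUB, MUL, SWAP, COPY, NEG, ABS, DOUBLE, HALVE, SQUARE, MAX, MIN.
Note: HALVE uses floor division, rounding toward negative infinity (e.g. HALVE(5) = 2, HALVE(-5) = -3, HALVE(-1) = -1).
SQUARE(b)

Analyzing the change:
Before: b=-3, c=8
After: b=9, c=8
Variable b changed from -3 to 9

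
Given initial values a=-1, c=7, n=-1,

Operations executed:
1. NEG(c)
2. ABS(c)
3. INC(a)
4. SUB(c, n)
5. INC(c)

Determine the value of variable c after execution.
c = 9

Tracing execution:
Step 1: NEG(c) → c = -7
Step 2: ABS(c) → c = 7
Step 3: INC(a) → c = 7
Step 4: SUB(c, n) → c = 8
Step 5: INC(c) → c = 9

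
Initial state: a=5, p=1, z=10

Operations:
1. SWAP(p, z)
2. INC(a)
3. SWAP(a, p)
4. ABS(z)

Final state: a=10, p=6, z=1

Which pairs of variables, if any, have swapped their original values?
None

Comparing initial and final values:
p: 1 → 6
z: 10 → 1
a: 5 → 10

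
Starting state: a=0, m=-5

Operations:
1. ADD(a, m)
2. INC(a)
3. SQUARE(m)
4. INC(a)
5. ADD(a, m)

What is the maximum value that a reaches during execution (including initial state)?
22

Values of a at each step:
Initial: a = 0
After step 1: a = -5
After step 2: a = -4
After step 3: a = -4
After step 4: a = -3
After step 5: a = 22 ← maximum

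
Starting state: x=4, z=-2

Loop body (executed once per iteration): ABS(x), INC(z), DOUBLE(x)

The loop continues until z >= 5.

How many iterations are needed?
7

Tracing iterations:
Initial: x=4, z=-2
After iteration 1: x=8, z=-1
After iteration 2: x=16, z=0
After iteration 3: x=32, z=1
After iteration 4: x=64, z=2
After iteration 5: x=128, z=3
After iteration 6: x=256, z=4
After iteration 7: x=512, z=5
z >= 5 now holds, so the loop exits after 7 iterations.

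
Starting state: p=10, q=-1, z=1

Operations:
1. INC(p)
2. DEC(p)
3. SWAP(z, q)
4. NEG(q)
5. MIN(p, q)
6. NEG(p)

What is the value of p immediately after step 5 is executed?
p = -1

Tracing p through execution:
Initial: p = 10
After step 1 (INC(p)): p = 11
After step 2 (DEC(p)): p = 10
After step 3 (SWAP(z, q)): p = 10
After step 4 (NEG(q)): p = 10
After step 5 (MIN(p, q)): p = -1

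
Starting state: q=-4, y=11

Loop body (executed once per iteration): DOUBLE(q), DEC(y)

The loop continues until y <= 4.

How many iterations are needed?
7

Tracing iterations:
Initial: q=-4, y=11
After iteration 1: q=-8, y=10
After iteration 2: q=-16, y=9
After iteration 3: q=-32, y=8
After iteration 4: q=-64, y=7
After iteration 5: q=-128, y=6
After iteration 6: q=-256, y=5
After iteration 7: q=-512, y=4
y <= 4 now holds, so the loop exits after 7 iterations.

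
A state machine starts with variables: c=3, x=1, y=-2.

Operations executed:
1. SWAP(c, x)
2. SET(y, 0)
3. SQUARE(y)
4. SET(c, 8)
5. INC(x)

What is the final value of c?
c = 8

Tracing execution:
Step 1: SWAP(c, x) → c = 1
Step 2: SET(y, 0) → c = 1
Step 3: SQUARE(y) → c = 1
Step 4: SET(c, 8) → c = 8
Step 5: INC(x) → c = 8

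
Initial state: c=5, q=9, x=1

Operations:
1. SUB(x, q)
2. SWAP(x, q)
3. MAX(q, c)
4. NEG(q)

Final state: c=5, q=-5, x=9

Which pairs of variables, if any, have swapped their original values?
None

Comparing initial and final values:
q: 9 → -5
x: 1 → 9
c: 5 → 5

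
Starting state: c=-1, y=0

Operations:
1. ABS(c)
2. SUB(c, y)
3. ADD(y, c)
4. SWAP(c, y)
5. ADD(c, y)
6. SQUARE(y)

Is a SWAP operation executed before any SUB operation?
No

First SWAP: step 4
First SUB: step 2
Since 4 > 2, SUB comes first.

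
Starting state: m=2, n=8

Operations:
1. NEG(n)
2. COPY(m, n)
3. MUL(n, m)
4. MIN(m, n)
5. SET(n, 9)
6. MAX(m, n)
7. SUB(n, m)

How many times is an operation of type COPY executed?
1

Counting COPY operations:
Step 2: COPY(m, n) ← COPY
Total: 1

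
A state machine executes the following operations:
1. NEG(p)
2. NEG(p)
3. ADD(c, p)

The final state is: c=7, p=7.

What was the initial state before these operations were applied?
c=0, p=7

Working backwards:
Final state: c=7, p=7
Before step 3 (ADD(c, p)): c=0, p=7
Before step 2 (NEG(p)): c=0, p=-7
Before step 1 (NEG(p)): c=0, p=7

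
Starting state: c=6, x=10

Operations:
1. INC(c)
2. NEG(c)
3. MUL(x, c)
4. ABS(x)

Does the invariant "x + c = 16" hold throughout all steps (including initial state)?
No, violated after step 1

The invariant is violated after step 1.

State at each step:
Initial: c=6, x=10
After step 1: c=7, x=10
After step 2: c=-7, x=10
After step 3: c=-7, x=-70
After step 4: c=-7, x=70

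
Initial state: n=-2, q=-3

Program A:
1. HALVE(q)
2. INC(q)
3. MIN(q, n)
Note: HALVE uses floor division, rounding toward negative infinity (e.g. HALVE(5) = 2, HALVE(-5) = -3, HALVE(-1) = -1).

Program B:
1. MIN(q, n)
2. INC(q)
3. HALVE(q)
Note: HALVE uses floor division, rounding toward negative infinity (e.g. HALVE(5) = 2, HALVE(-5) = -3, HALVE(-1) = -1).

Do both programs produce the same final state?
No

Program A final state: n=-2, q=-2
Program B final state: n=-2, q=-1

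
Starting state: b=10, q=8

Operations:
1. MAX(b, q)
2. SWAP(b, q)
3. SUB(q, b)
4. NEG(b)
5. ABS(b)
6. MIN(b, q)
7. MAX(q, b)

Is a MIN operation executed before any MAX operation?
No

First MIN: step 6
First MAX: step 1
Since 6 > 1, MAX comes first.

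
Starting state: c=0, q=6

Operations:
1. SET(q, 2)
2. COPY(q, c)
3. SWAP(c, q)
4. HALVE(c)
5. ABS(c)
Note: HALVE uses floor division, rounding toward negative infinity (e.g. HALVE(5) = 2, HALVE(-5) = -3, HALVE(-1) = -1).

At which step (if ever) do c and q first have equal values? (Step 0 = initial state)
Step 2

c and q first become equal after step 2.

Comparing values at each step:
Initial: c=0, q=6
After step 1: c=0, q=2
After step 2: c=0, q=0 ← equal!
After step 3: c=0, q=0 ← equal!
After step 4: c=0, q=0 ← equal!
After step 5: c=0, q=0 ← equal!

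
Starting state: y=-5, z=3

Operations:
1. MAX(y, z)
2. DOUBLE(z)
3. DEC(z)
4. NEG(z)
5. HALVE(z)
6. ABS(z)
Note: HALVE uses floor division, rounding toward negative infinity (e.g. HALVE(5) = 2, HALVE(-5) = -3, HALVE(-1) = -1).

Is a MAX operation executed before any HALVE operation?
Yes

First MAX: step 1
First HALVE: step 5
Since 1 < 5, MAX comes first.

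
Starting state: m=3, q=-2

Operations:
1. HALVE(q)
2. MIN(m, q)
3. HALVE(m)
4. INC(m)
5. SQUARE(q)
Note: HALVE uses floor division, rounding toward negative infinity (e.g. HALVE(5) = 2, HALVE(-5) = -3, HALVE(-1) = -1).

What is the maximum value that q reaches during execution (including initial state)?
1

Values of q at each step:
Initial: q = -2
After step 1: q = -1
After step 2: q = -1
After step 3: q = -1
After step 4: q = -1
After step 5: q = 1 ← maximum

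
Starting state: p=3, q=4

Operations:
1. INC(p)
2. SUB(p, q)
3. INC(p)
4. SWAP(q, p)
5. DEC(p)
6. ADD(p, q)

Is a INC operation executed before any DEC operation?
Yes

First INC: step 1
First DEC: step 5
Since 1 < 5, INC comes first.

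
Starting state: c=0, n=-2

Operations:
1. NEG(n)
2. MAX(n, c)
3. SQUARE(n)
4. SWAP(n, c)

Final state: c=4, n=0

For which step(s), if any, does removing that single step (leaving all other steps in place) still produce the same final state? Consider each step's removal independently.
Step(s) 2

Testing removal of each single step:
Without step 1: final = c=0, n=0 (different)
Without step 2: final = c=4, n=0 (same)
Without step 3: final = c=2, n=0 (different)
Without step 4: final = c=0, n=4 (different)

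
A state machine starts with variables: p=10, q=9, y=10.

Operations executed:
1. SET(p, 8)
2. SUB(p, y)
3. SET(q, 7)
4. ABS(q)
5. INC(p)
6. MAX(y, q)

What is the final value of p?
p = -1

Tracing execution:
Step 1: SET(p, 8) → p = 8
Step 2: SUB(p, y) → p = -2
Step 3: SET(q, 7) → p = -2
Step 4: ABS(q) → p = -2
Step 5: INC(p) → p = -1
Step 6: MAX(y, q) → p = -1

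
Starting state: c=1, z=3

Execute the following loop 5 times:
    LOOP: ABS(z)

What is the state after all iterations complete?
c=1, z=3

Iteration trace:
Start: c=1, z=3
After iteration 1: c=1, z=3
After iteration 2: c=1, z=3
After iteration 3: c=1, z=3
After iteration 4: c=1, z=3
After iteration 5: c=1, z=3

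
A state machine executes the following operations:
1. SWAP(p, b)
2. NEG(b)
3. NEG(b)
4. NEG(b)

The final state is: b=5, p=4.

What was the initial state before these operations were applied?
b=4, p=-5

Working backwards:
Final state: b=5, p=4
Before step 4 (NEG(b)): b=-5, p=4
Before step 3 (NEG(b)): b=5, p=4
Before step 2 (NEG(b)): b=-5, p=4
Before step 1 (SWAP(p, b)): b=4, p=-5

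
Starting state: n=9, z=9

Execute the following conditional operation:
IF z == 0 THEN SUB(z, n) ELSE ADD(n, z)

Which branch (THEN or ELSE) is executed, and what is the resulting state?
Branch: ELSE, Final state: n=18, z=9

Evaluating condition: z == 0
z = 9
Condition is False, so ELSE branch executes
After ADD(n, z): n=18, z=9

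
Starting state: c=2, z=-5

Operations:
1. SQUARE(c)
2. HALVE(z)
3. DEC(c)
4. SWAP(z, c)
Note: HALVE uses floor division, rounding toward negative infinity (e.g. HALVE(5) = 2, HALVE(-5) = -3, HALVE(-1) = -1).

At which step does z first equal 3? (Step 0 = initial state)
Step 4

Tracing z:
Initial: z = -5
After step 1: z = -5
After step 2: z = -3
After step 3: z = -3
After step 4: z = 3 ← first occurrence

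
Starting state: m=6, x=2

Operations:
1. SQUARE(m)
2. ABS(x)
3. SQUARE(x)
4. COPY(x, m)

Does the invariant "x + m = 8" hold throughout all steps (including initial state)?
No, violated after step 1

The invariant is violated after step 1.

State at each step:
Initial: m=6, x=2
After step 1: m=36, x=2
After step 2: m=36, x=2
After step 3: m=36, x=4
After step 4: m=36, x=36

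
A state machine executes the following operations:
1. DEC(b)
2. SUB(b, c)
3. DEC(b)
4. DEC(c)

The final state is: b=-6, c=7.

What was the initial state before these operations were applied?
b=4, c=8

Working backwards:
Final state: b=-6, c=7
Before step 4 (DEC(c)): b=-6, c=8
Before step 3 (DEC(b)): b=-5, c=8
Before step 2 (SUB(b, c)): b=3, c=8
Before step 1 (DEC(b)): b=4, c=8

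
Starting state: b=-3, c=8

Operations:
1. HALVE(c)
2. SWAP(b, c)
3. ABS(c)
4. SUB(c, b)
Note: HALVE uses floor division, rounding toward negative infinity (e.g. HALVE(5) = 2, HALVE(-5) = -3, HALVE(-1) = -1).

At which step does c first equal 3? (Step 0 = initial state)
Step 3

Tracing c:
Initial: c = 8
After step 1: c = 4
After step 2: c = -3
After step 3: c = 3 ← first occurrence
After step 4: c = -1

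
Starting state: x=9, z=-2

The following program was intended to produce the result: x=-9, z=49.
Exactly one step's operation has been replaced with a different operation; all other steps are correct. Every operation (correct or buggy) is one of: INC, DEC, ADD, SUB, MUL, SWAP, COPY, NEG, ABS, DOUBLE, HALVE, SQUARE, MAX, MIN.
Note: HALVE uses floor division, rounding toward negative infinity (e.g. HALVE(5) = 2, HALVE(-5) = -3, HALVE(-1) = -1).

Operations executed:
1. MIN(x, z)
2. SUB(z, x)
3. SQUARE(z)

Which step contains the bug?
Step 1

Trace with buggy code:
Initial: x=9, z=-2
After step 1: x=-2, z=-2
After step 2: x=-2, z=0
After step 3: x=-2, z=0
Actual final x=-2, z=0 ≠ expected x=-9, z=49.
Step 1 is the only position where a single-operation replacement can produce the expected result.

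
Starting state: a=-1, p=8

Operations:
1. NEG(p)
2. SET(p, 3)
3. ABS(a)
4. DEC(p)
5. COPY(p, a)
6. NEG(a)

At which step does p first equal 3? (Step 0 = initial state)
Step 2

Tracing p:
Initial: p = 8
After step 1: p = -8
After step 2: p = 3 ← first occurrence
After step 3: p = 3
After step 4: p = 2
After step 5: p = 1
After step 6: p = 1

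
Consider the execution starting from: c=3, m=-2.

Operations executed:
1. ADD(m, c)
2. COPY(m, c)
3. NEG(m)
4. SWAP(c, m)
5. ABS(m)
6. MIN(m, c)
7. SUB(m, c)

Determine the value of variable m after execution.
m = 0

Tracing execution:
Step 1: ADD(m, c) → m = 1
Step 2: COPY(m, c) → m = 3
Step 3: NEG(m) → m = -3
Step 4: SWAP(c, m) → m = 3
Step 5: ABS(m) → m = 3
Step 6: MIN(m, c) → m = -3
Step 7: SUB(m, c) → m = 0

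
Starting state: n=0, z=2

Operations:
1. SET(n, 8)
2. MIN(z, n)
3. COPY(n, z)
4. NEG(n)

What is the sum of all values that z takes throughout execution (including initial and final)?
10

Values of z at each step:
Initial: z = 2
After step 1: z = 2
After step 2: z = 2
After step 3: z = 2
After step 4: z = 2
Sum = 2 + 2 + 2 + 2 + 2 = 10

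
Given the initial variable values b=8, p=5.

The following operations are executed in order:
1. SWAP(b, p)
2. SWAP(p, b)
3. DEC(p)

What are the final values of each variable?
{b: 8, p: 4}

Step-by-step execution:
Initial: b=8, p=5
After step 1 (SWAP(b, p)): b=5, p=8
After step 2 (SWAP(p, b)): b=8, p=5
After step 3 (DEC(p)): b=8, p=4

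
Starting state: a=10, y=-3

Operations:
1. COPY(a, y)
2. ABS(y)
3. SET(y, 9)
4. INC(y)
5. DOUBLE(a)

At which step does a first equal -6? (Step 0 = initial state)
Step 5

Tracing a:
Initial: a = 10
After step 1: a = -3
After step 2: a = -3
After step 3: a = -3
After step 4: a = -3
After step 5: a = -6 ← first occurrence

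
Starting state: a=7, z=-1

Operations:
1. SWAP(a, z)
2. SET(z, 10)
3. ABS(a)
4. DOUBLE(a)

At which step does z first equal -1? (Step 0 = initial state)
Step 0

Tracing z:
Initial: z = -1 ← first occurrence
After step 1: z = 7
After step 2: z = 10
After step 3: z = 10
After step 4: z = 10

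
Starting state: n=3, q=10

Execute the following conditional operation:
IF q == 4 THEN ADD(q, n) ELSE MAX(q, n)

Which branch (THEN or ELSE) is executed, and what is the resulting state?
Branch: ELSE, Final state: n=3, q=10

Evaluating condition: q == 4
q = 10
Condition is False, so ELSE branch executes
After MAX(q, n): n=3, q=10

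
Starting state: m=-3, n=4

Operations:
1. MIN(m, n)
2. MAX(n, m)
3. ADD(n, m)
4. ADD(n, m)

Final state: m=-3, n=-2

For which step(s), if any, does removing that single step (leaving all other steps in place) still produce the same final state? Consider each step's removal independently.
Step(s) 1, 2

Testing removal of each single step:
Without step 1: final = m=-3, n=-2 (same)
Without step 2: final = m=-3, n=-2 (same)
Without step 3: final = m=-3, n=1 (different)
Without step 4: final = m=-3, n=1 (different)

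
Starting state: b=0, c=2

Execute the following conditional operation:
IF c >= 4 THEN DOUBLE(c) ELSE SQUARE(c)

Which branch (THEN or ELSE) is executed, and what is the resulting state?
Branch: ELSE, Final state: b=0, c=4

Evaluating condition: c >= 4
c = 2
Condition is False, so ELSE branch executes
After SQUARE(c): b=0, c=4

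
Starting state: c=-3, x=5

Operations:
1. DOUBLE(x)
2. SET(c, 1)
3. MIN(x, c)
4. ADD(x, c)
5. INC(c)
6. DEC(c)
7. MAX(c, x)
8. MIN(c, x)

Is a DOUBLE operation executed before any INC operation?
Yes

First DOUBLE: step 1
First INC: step 5
Since 1 < 5, DOUBLE comes first.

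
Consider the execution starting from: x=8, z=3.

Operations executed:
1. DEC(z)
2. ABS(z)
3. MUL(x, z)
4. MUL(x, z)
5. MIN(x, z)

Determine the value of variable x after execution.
x = 2

Tracing execution:
Step 1: DEC(z) → x = 8
Step 2: ABS(z) → x = 8
Step 3: MUL(x, z) → x = 16
Step 4: MUL(x, z) → x = 32
Step 5: MIN(x, z) → x = 2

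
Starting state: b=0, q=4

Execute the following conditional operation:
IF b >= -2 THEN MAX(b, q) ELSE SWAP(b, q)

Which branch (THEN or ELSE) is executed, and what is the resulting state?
Branch: THEN, Final state: b=4, q=4

Evaluating condition: b >= -2
b = 0
Condition is True, so THEN branch executes
After MAX(b, q): b=4, q=4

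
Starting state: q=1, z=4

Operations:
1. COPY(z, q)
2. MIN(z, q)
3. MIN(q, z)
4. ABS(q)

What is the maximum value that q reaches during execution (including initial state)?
1

Values of q at each step:
Initial: q = 1 ← maximum
After step 1: q = 1
After step 2: q = 1
After step 3: q = 1
After step 4: q = 1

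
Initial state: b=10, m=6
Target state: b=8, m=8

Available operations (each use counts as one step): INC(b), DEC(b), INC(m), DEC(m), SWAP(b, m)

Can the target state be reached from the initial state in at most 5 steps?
Yes

Path (4 steps): DEC(b) → DEC(b) → INC(m) → INC(m)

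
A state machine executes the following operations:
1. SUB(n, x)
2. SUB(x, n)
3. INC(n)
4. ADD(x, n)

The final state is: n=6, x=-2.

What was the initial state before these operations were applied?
n=2, x=-3

Working backwards:
Final state: n=6, x=-2
Before step 4 (ADD(x, n)): n=6, x=-8
Before step 3 (INC(n)): n=5, x=-8
Before step 2 (SUB(x, n)): n=5, x=-3
Before step 1 (SUB(n, x)): n=2, x=-3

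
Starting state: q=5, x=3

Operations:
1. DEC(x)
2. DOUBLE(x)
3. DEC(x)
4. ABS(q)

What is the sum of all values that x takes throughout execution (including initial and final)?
15

Values of x at each step:
Initial: x = 3
After step 1: x = 2
After step 2: x = 4
After step 3: x = 3
After step 4: x = 3
Sum = 3 + 2 + 4 + 3 + 3 = 15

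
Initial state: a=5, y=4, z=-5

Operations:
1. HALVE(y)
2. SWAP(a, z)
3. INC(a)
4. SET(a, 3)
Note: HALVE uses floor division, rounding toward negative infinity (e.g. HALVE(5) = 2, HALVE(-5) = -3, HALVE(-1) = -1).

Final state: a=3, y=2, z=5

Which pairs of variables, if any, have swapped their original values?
None

Comparing initial and final values:
a: 5 → 3
z: -5 → 5
y: 4 → 2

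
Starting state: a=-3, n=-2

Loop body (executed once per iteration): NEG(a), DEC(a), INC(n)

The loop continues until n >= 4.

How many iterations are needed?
6

Tracing iterations:
Initial: a=-3, n=-2
After iteration 1: a=2, n=-1
After iteration 2: a=-3, n=0
After iteration 3: a=2, n=1
After iteration 4: a=-3, n=2
After iteration 5: a=2, n=3
After iteration 6: a=-3, n=4
n >= 4 now holds, so the loop exits after 6 iterations.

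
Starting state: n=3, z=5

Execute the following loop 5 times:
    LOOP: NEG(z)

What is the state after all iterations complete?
n=3, z=-5

Iteration trace:
Start: n=3, z=5
After iteration 1: n=3, z=-5
After iteration 2: n=3, z=5
After iteration 3: n=3, z=-5
After iteration 4: n=3, z=5
After iteration 5: n=3, z=-5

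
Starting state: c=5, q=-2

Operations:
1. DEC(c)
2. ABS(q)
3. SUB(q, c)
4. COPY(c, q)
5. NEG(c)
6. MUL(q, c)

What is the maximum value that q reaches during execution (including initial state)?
2

Values of q at each step:
Initial: q = -2
After step 1: q = -2
After step 2: q = 2 ← maximum
After step 3: q = -2
After step 4: q = -2
After step 5: q = -2
After step 6: q = -4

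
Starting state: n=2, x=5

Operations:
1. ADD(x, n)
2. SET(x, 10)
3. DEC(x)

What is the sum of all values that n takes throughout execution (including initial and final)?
8

Values of n at each step:
Initial: n = 2
After step 1: n = 2
After step 2: n = 2
After step 3: n = 2
Sum = 2 + 2 + 2 + 2 = 8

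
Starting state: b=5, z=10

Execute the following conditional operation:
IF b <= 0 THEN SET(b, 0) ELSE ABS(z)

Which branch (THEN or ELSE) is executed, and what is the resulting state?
Branch: ELSE, Final state: b=5, z=10

Evaluating condition: b <= 0
b = 5
Condition is False, so ELSE branch executes
After ABS(z): b=5, z=10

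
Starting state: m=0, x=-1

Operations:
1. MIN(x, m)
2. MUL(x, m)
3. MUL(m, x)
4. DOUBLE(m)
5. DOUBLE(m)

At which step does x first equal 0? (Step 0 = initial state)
Step 2

Tracing x:
Initial: x = -1
After step 1: x = -1
After step 2: x = 0 ← first occurrence
After step 3: x = 0
After step 4: x = 0
After step 5: x = 0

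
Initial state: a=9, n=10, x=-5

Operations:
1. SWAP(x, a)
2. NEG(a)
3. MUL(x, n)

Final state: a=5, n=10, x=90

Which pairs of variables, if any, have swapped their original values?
None

Comparing initial and final values:
n: 10 → 10
x: -5 → 90
a: 9 → 5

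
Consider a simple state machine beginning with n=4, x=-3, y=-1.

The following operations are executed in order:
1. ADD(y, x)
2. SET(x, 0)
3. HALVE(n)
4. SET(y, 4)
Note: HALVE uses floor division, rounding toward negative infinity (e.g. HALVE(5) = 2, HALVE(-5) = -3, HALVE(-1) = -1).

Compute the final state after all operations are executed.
{n: 2, x: 0, y: 4}

Step-by-step execution:
Initial: n=4, x=-3, y=-1
After step 1 (ADD(y, x)): n=4, x=-3, y=-4
After step 2 (SET(x, 0)): n=4, x=0, y=-4
After step 3 (HALVE(n)): n=2, x=0, y=-4
After step 4 (SET(y, 4)): n=2, x=0, y=4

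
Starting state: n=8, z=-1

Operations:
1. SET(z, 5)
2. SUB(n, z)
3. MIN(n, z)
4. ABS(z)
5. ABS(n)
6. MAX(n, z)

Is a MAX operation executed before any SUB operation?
No

First MAX: step 6
First SUB: step 2
Since 6 > 2, SUB comes first.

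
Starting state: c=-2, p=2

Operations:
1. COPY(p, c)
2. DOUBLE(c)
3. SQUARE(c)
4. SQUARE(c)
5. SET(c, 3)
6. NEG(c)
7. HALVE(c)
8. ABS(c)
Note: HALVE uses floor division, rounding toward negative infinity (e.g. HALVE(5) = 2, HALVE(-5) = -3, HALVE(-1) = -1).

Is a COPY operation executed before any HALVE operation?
Yes

First COPY: step 1
First HALVE: step 7
Since 1 < 7, COPY comes first.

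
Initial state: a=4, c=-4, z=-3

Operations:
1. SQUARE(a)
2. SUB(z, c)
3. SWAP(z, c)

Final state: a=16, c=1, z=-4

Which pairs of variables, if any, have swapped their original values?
None

Comparing initial and final values:
z: -3 → -4
a: 4 → 16
c: -4 → 1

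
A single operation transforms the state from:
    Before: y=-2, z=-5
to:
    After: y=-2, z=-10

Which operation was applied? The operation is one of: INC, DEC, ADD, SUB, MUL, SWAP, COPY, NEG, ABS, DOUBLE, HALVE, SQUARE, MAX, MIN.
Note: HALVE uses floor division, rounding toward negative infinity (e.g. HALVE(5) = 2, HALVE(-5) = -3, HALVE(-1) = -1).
DOUBLE(z)

Analyzing the change:
Before: y=-2, z=-5
After: y=-2, z=-10
Variable z changed from -5 to -10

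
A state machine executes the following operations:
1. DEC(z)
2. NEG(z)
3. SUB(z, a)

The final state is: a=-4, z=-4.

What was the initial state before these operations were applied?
a=-4, z=9

Working backwards:
Final state: a=-4, z=-4
Before step 3 (SUB(z, a)): a=-4, z=-8
Before step 2 (NEG(z)): a=-4, z=8
Before step 1 (DEC(z)): a=-4, z=9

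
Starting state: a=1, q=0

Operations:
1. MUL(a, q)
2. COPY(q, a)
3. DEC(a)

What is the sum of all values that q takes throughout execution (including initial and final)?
0

Values of q at each step:
Initial: q = 0
After step 1: q = 0
After step 2: q = 0
After step 3: q = 0
Sum = 0 + 0 + 0 + 0 = 0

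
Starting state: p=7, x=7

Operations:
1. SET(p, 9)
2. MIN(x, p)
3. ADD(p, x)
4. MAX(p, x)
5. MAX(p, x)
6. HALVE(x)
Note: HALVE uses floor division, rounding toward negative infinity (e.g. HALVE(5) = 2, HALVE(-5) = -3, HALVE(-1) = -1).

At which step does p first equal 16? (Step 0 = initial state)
Step 3

Tracing p:
Initial: p = 7
After step 1: p = 9
After step 2: p = 9
After step 3: p = 16 ← first occurrence
After step 4: p = 16
After step 5: p = 16
After step 6: p = 16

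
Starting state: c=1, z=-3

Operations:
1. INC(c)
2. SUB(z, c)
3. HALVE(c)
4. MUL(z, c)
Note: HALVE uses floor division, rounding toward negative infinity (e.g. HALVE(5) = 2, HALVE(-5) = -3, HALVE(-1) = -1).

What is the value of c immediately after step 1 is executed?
c = 2

Tracing c through execution:
Initial: c = 1
After step 1 (INC(c)): c = 2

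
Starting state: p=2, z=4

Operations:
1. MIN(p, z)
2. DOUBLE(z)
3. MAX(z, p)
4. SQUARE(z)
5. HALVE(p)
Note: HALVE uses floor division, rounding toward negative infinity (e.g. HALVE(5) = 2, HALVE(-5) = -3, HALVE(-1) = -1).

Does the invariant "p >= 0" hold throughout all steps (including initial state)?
Yes

The invariant holds at every step.

State at each step:
Initial: p=2, z=4
After step 1: p=2, z=4
After step 2: p=2, z=8
After step 3: p=2, z=8
After step 4: p=2, z=64
After step 5: p=1, z=64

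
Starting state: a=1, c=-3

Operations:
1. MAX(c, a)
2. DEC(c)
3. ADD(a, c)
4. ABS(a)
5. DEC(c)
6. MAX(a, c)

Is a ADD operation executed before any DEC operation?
No

First ADD: step 3
First DEC: step 2
Since 3 > 2, DEC comes first.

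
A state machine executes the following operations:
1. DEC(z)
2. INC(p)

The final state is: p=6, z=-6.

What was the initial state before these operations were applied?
p=5, z=-5

Working backwards:
Final state: p=6, z=-6
Before step 2 (INC(p)): p=5, z=-6
Before step 1 (DEC(z)): p=5, z=-5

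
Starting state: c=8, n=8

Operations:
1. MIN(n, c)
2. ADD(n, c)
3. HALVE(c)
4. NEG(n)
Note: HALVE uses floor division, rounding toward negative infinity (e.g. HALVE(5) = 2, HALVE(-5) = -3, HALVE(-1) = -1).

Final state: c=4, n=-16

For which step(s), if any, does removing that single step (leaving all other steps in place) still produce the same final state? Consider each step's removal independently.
Step(s) 1

Testing removal of each single step:
Without step 1: final = c=4, n=-16 (same)
Without step 2: final = c=4, n=-8 (different)
Without step 3: final = c=8, n=-16 (different)
Without step 4: final = c=4, n=16 (different)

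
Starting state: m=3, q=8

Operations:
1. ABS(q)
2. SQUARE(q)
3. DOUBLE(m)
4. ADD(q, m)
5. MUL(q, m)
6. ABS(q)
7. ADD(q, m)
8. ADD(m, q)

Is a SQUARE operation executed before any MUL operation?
Yes

First SQUARE: step 2
First MUL: step 5
Since 2 < 5, SQUARE comes first.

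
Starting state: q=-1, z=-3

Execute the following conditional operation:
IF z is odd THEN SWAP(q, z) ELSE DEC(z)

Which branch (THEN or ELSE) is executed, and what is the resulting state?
Branch: THEN, Final state: q=-3, z=-1

Evaluating condition: z is odd
Condition is True, so THEN branch executes
After SWAP(q, z): q=-3, z=-1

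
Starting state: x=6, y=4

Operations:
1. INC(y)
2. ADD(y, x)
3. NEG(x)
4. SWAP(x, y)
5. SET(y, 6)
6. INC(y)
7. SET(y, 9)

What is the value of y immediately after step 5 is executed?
y = 6

Tracing y through execution:
Initial: y = 4
After step 1 (INC(y)): y = 5
After step 2 (ADD(y, x)): y = 11
After step 3 (NEG(x)): y = 11
After step 4 (SWAP(x, y)): y = -6
After step 5 (SET(y, 6)): y = 6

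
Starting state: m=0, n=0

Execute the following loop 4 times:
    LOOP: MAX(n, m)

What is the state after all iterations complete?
m=0, n=0

Iteration trace:
Start: m=0, n=0
After iteration 1: m=0, n=0
After iteration 2: m=0, n=0
After iteration 3: m=0, n=0
After iteration 4: m=0, n=0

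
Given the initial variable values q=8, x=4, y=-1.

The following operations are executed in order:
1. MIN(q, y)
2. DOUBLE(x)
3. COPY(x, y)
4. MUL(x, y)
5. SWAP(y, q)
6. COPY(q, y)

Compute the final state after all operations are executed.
{q: -1, x: 1, y: -1}

Step-by-step execution:
Initial: q=8, x=4, y=-1
After step 1 (MIN(q, y)): q=-1, x=4, y=-1
After step 2 (DOUBLE(x)): q=-1, x=8, y=-1
After step 3 (COPY(x, y)): q=-1, x=-1, y=-1
After step 4 (MUL(x, y)): q=-1, x=1, y=-1
After step 5 (SWAP(y, q)): q=-1, x=1, y=-1
After step 6 (COPY(q, y)): q=-1, x=1, y=-1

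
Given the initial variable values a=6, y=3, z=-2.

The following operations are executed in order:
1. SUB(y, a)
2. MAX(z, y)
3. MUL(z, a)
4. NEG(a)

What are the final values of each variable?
{a: -6, y: -3, z: -12}

Step-by-step execution:
Initial: a=6, y=3, z=-2
After step 1 (SUB(y, a)): a=6, y=-3, z=-2
After step 2 (MAX(z, y)): a=6, y=-3, z=-2
After step 3 (MUL(z, a)): a=6, y=-3, z=-12
After step 4 (NEG(a)): a=-6, y=-3, z=-12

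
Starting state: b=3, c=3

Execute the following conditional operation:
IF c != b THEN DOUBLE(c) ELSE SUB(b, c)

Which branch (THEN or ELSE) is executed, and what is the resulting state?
Branch: ELSE, Final state: b=0, c=3

Evaluating condition: c != b
c = 3, b = 3
Condition is False, so ELSE branch executes
After SUB(b, c): b=0, c=3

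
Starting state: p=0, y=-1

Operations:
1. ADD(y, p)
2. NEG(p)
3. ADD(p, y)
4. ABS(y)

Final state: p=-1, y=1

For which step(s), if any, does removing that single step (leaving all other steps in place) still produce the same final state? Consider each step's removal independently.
Step(s) 1, 2

Testing removal of each single step:
Without step 1: final = p=-1, y=1 (same)
Without step 2: final = p=-1, y=1 (same)
Without step 3: final = p=0, y=1 (different)
Without step 4: final = p=-1, y=-1 (different)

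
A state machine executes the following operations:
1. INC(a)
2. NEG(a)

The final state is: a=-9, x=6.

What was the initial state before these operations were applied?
a=8, x=6

Working backwards:
Final state: a=-9, x=6
Before step 2 (NEG(a)): a=9, x=6
Before step 1 (INC(a)): a=8, x=6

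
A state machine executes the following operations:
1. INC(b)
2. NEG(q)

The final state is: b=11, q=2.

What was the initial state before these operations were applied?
b=10, q=-2

Working backwards:
Final state: b=11, q=2
Before step 2 (NEG(q)): b=11, q=-2
Before step 1 (INC(b)): b=10, q=-2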